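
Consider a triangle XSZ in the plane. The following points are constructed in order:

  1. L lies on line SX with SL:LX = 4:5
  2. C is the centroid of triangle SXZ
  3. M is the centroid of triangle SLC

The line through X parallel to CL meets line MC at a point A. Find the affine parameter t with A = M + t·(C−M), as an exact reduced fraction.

t = 19/4

Choose coordinates X = (0, 0), S = (1, 0), Z = (0, 1).
1. L lies on line SX with SL:LX = 4:5 ⇒ L = (5/9, 0)
2. C is the centroid of triangle SXZ ⇒ C = (1/3, 1/3)
3. M is the centroid of triangle SLC ⇒ M = (17/27, 1/9)
through X parallel to CL: direction (2/9, -1/3); meets MC at A = (-7/9, 7/6)
A = M + t·(C−M) with t = 19/4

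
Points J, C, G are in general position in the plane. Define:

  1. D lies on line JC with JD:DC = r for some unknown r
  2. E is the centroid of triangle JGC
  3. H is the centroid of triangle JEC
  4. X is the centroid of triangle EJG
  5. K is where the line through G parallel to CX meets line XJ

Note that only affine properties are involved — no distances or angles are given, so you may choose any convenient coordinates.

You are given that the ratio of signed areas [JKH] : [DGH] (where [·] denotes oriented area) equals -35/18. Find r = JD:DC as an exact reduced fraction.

Set J = (0, 0), C = (1, 0), G = (0, 1); any affine frame gives the same invariant.
1. With JD:DC = r, write λ = r/(r+1) so D = J + λ·(C−J); D is affine-linear in λ
2. E is the centroid of triangle JGC ⇒ E = (1/3, 1/3)
3. H is the centroid of triangle JEC ⇒ H = (4/9, 1/9)
4. X is the centroid of triangle EJG ⇒ X = (1/9, 4/9)
5. K is where the line through G parallel to CX meets line XJ ⇒ K = (2/9, 8/9)
Every point depending on D is an affine combination of D and λ-independent points, so each such coordinate is linear in λ; the λ² term in each signed area is a multiple of (C−J)×(C−J) = 0, so 2·[JKH] and 2·[DGH] are each linear in λ. Evaluating at λ=0 and λ=1:
  2·[JKH] = -10/27,   2·[DGH] = 8/9·λ − 4/9
So [JKH]:[DGH] = (-10/27) / (8/9·λ − 4/9). Setting this equal to -35/18:
  -10/27 = -35/18·(8/9·λ − 4/9)  ⇒  λ = 5/7
Then r = λ/(1−λ) = (5/7)/(2/7) = 5/2. Check: with r = 5/2, D = (5/7, 0) and [JKH]:[DGH] = -35/18 as required.

r = 5/2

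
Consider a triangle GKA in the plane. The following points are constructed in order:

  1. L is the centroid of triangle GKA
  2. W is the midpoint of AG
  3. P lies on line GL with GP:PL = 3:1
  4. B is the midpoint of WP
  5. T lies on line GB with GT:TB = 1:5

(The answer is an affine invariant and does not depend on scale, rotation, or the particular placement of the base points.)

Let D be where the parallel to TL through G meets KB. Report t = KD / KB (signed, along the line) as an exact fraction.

t = 13/17

Set G = (0, 0), K = (1, 0), A = (0, 1); any affine frame gives the same invariant.
1. L is the centroid of triangle GKA ⇒ L = (1/3, 1/3)
2. W is the midpoint of AG ⇒ W = (0, 1/2)
3. P lies on line GL with GP:PL = 3:1 ⇒ P = (1/4, 1/4)
4. B is the midpoint of WP ⇒ B = (1/8, 3/8)
5. T lies on line GB with GT:TB = 1:5 ⇒ T = (1/48, 1/16)
through G parallel to TL: direction (5/16, 13/48); meets KB at D = (45/136, 39/136)
D = K + t·(B−K) with t = 13/17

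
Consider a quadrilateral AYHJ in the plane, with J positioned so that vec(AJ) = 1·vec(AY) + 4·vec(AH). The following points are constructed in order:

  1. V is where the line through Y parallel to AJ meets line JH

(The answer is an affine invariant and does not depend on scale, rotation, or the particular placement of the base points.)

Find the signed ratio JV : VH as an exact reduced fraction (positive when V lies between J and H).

JV:VH = -4/5

Set A = (0, 0), Y = (1, 0), H = (0, 1), J = (1, 4); any affine frame gives the same invariant.
1. V is where the line through Y parallel to AJ meets line JH ⇒ V = (5, 16)
V = J + t·(H−J) with t = -4, so JV:VH = t:(1−t) = -4:5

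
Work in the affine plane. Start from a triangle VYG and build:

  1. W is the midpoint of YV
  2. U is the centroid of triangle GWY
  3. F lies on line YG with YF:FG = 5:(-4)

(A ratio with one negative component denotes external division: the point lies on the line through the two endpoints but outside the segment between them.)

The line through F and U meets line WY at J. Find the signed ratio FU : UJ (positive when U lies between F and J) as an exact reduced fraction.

Choose coordinates V = (0, 0), Y = (1, 0), G = (0, 1).
1. W is the midpoint of YV ⇒ W = (1/2, 0)
2. U is the centroid of triangle GWY ⇒ U = (1/2, 1/3)
3. F lies on line YG with YF:FG = 5:(-4) ⇒ F = (-4, 5)
line FU meets WY at J = (23/28, 0)
U = F + t·(J−F) with t = 14/15, so FU:UJ = 14/15:1/15

FU:UJ = 14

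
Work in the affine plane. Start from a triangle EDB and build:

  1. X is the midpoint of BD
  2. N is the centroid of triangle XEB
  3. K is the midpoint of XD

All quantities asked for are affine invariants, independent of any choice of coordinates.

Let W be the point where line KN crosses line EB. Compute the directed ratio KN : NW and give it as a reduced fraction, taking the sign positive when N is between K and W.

KN:NW = 7/2

Set E = (0, 0), D = (1, 0), B = (0, 1); any affine frame gives the same invariant.
1. X is the midpoint of BD ⇒ X = (1/2, 1/2)
2. N is the centroid of triangle XEB ⇒ N = (1/6, 1/2)
3. K is the midpoint of XD ⇒ K = (3/4, 1/4)
line KN meets EB at W = (0, 4/7)
N = K + t·(W−K) with t = 7/9, so KN:NW = 7/9:2/9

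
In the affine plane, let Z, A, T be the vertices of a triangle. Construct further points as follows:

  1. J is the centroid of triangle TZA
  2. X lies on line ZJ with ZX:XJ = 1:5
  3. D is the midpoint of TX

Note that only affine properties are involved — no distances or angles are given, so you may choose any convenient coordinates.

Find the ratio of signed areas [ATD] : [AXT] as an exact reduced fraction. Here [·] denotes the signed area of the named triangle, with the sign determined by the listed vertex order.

[ATD]:[AXT] = -1/2

Choose coordinates Z = (0, 0), A = (1, 0), T = (0, 1).
1. J is the centroid of triangle TZA ⇒ J = (1/3, 1/3)
2. X lies on line ZJ with ZX:XJ = 1:5 ⇒ X = (1/18, 1/18)
3. D is the midpoint of TX ⇒ D = (1/36, 19/36)
2·[ATD] = 4/9, 2·[AXT] = -8/9
[ATD]:[AXT] = 4/9:-8/9 = -1/2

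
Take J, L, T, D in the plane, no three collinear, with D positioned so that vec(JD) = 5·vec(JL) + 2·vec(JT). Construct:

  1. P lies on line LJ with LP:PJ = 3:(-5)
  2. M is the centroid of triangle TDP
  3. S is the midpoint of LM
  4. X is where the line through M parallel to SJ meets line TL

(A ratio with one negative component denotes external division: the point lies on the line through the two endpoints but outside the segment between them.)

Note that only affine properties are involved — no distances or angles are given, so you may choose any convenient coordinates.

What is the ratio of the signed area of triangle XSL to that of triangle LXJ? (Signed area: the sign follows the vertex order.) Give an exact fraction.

[XSL]:[LXJ] = -5/4

Work in coordinates with J = (0, 0), L = (1, 0), T = (0, 1), D = (5, 2).
1. P lies on line LJ with LP:PJ = 3:(-5) ⇒ P = (5/2, 0)
2. M is the centroid of triangle TDP ⇒ M = (5/2, 1)
3. S is the midpoint of LM ⇒ S = (7/4, 1/2)
4. X is where the line through M parallel to SJ meets line TL ⇒ X = (5/9, 4/9)
2·[XSL] = -5/9, 2·[LXJ] = 4/9
[XSL]:[LXJ] = -5/9:4/9 = -5/4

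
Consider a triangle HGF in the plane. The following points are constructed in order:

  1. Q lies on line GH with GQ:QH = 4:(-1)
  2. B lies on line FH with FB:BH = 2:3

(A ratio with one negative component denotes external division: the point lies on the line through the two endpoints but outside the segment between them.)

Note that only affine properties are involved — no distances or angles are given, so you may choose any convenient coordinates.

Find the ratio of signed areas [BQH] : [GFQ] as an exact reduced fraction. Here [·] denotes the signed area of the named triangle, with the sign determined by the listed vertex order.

Assign H = (0, 0), G = (1, 0), F = (0, 1) — the answer is frame-independent, so this choice is without loss of generality.
1. Q lies on line GH with GQ:QH = 4:(-1) ⇒ Q = (-1/3, 0)
2. B lies on line FH with FB:BH = 2:3 ⇒ B = (0, 3/5)
2·[BQH] = 1/5, 2·[GFQ] = 4/3
[BQH]:[GFQ] = 1/5:4/3 = 3/20

[BQH]:[GFQ] = 3/20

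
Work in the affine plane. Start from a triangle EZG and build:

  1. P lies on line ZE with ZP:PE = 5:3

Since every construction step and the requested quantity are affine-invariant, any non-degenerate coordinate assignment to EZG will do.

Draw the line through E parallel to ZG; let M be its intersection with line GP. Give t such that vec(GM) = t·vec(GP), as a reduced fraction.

Assign E = (0, 0), Z = (1, 0), G = (0, 1) — the answer is frame-independent, so this choice is without loss of generality.
1. P lies on line ZE with ZP:PE = 5:3 ⇒ P = (3/8, 0)
through E parallel to ZG: direction (-1, 1); meets GP at M = (3/5, -3/5)
M = G + t·(P−G) with t = 8/5

t = 8/5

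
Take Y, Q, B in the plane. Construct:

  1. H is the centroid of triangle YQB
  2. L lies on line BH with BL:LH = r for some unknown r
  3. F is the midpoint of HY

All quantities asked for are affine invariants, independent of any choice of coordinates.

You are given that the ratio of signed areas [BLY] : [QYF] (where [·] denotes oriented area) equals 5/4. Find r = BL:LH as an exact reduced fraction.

Work in coordinates with Y = (0, 0), Q = (1, 0), B = (0, 1).
1. H is the centroid of triangle YQB ⇒ H = (1/3, 1/3)
2. With BL:LH = r, write λ = r/(r+1) so L = B + λ·(H−B); L is affine-linear in λ
3. F is the midpoint of HY ⇒ F = (1/6, 1/6)
Every point depending on L is an affine combination of L and λ-independent points, so each such coordinate is linear in λ; the λ² term in each signed area is a multiple of (H−B)×(H−B) = 0, so 2·[BLY] and 2·[QYF] are each linear in λ. Evaluating at λ=0 and λ=1:
  2·[BLY] = -1/3·λ,   2·[QYF] = -1/6
So [BLY]:[QYF] = (-1/3·λ) / (-1/6). Setting this equal to 5/4:
  -1/3·λ = 5/4·(-1/6)  ⇒  λ = 5/8
Then r = λ/(1−λ) = (5/8)/(3/8) = 5/3. Check: with r = 5/3, L = (5/24, 7/12) and [BLY]:[QYF] = 5/4 as required.

r = 5/3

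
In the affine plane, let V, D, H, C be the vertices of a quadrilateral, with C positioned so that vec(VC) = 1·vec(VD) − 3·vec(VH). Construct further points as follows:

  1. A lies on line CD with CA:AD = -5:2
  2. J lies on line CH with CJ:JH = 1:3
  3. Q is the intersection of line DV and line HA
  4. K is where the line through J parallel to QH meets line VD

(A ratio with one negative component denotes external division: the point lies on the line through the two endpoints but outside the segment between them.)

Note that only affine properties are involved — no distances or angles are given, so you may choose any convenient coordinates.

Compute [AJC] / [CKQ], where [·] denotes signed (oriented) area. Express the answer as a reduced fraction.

[AJC]:[CKQ] = 1/9

Set V = (0, 0), D = (1, 0), H = (0, 1), C = (1, -3); any affine frame gives the same invariant.
1. A lies on line CD with CA:AD = -5:2 ⇒ A = (1, 2)
2. J lies on line CH with CJ:JH = 1:3 ⇒ J = (3/4, -2)
3. Q is the intersection of line DV and line HA ⇒ Q = (-1, 0)
4. K is where the line through J parallel to QH meets line VD ⇒ K = (11/4, 0)
2·[AJC] = 5/4, 2·[CKQ] = 45/4
[AJC]:[CKQ] = 5/4:45/4 = 1/9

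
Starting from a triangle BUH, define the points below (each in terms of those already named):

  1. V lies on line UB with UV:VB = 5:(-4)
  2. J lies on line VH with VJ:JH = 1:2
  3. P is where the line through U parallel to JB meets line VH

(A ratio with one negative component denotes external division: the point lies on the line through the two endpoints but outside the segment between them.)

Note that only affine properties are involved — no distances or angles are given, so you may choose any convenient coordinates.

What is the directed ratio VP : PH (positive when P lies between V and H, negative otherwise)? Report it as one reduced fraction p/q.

Work in coordinates with B = (0, 0), U = (1, 0), H = (0, 1).
1. V lies on line UB with UV:VB = 5:(-4) ⇒ V = (-4, 0)
2. J lies on line VH with VJ:JH = 1:2 ⇒ J = (-8/3, 1/3)
3. P is where the line through U parallel to JB meets line VH ⇒ P = (-7/3, 5/12)
P = V + t·(H−V) with t = 5/12, so VP:PH = t:(1−t) = 5/12:7/12

VP:PH = 5/7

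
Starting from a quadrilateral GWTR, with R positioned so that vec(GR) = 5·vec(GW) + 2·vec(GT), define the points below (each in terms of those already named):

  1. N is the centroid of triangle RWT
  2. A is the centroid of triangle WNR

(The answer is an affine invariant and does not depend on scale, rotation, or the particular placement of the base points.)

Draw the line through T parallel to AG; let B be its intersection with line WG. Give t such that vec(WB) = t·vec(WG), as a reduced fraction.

Work in coordinates with G = (0, 0), W = (1, 0), T = (0, 1), R = (5, 2).
1. N is the centroid of triangle RWT ⇒ N = (2, 1)
2. A is the centroid of triangle WNR ⇒ A = (8/3, 1)
through T parallel to AG: direction (-8/3, -1); meets WG at B = (-8/3, 0)
B = W + t·(G−W) with t = 11/3

t = 11/3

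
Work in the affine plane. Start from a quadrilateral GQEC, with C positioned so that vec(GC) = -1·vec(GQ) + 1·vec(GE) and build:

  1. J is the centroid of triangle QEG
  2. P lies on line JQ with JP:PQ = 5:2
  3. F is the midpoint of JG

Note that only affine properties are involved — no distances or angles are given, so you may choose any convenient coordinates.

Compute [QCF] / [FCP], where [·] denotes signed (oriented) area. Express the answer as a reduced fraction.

[QCF]:[FCP] = -21/19

Choose coordinates G = (0, 0), Q = (1, 0), E = (0, 1), C = (-1, 1).
1. J is the centroid of triangle QEG ⇒ J = (1/3, 1/3)
2. P lies on line JQ with JP:PQ = 5:2 ⇒ P = (17/21, 2/21)
3. F is the midpoint of JG ⇒ F = (1/6, 1/6)
2·[QCF] = 1/2, 2·[FCP] = -19/42
[QCF]:[FCP] = 1/2:-19/42 = -21/19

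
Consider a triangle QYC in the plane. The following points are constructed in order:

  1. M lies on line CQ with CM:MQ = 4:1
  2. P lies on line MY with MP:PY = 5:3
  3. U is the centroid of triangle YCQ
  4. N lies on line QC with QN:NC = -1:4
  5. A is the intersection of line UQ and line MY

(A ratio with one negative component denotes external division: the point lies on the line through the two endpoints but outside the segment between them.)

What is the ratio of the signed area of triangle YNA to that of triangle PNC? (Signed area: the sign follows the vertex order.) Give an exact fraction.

Assign Q = (0, 0), Y = (1, 0), C = (0, 1) — the answer is frame-independent, so this choice is without loss of generality.
1. M lies on line CQ with CM:MQ = 4:1 ⇒ M = (0, 1/5)
2. P lies on line MY with MP:PY = 5:3 ⇒ P = (5/8, 3/40)
3. U is the centroid of triangle YCQ ⇒ U = (1/3, 1/3)
4. N lies on line QC with QN:NC = -1:4 ⇒ N = (0, -1/3)
5. A is the intersection of line UQ and line MY ⇒ A = (1/6, 1/6)
2·[YNA] = -4/9, 2·[PNC] = -5/6
[YNA]:[PNC] = -4/9:-5/6 = 8/15

[YNA]:[PNC] = 8/15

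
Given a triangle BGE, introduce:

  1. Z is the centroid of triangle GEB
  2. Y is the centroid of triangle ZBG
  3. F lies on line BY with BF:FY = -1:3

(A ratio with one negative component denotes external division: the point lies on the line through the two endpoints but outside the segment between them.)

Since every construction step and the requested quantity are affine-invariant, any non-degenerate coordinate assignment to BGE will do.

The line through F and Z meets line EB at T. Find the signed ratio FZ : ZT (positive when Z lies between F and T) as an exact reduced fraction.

Choose coordinates B = (0, 0), G = (1, 0), E = (0, 1).
1. Z is the centroid of triangle GEB ⇒ Z = (1/3, 1/3)
2. Y is the centroid of triangle ZBG ⇒ Y = (4/9, 1/9)
3. F lies on line BY with BF:FY = -1:3 ⇒ F = (-2/9, -1/18)
line FZ meets EB at T = (0, 1/10)
Z = F + t·(T−F) with t = 5/2, so FZ:ZT = 5/2:-3/2

FZ:ZT = -5/3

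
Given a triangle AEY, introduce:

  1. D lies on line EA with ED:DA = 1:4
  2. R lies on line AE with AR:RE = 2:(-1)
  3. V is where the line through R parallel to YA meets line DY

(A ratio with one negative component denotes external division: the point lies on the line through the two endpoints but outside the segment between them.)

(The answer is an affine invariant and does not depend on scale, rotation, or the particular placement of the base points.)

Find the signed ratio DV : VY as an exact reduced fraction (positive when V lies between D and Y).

Choose coordinates A = (0, 0), E = (1, 0), Y = (0, 1).
1. D lies on line EA with ED:DA = 1:4 ⇒ D = (4/5, 0)
2. R lies on line AE with AR:RE = 2:(-1) ⇒ R = (2, 0)
3. V is where the line through R parallel to YA meets line DY ⇒ V = (2, -3/2)
V = D + t·(Y−D) with t = -3/2, so DV:VY = t:(1−t) = -3/2:5/2

DV:VY = -3/5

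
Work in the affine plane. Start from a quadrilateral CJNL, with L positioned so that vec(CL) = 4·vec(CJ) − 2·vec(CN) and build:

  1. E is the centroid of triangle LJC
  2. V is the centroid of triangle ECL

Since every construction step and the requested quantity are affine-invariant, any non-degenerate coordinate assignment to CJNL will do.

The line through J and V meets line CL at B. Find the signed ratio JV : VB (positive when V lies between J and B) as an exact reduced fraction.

Work in coordinates with C = (0, 0), J = (1, 0), N = (0, 1), L = (4, -2).
1. E is the centroid of triangle LJC ⇒ E = (5/3, -2/3)
2. V is the centroid of triangle ECL ⇒ V = (17/9, -8/9)
line JV meets CL at B = (2, -1)
V = J + t·(B−J) with t = 8/9, so JV:VB = 8/9:1/9

JV:VB = 8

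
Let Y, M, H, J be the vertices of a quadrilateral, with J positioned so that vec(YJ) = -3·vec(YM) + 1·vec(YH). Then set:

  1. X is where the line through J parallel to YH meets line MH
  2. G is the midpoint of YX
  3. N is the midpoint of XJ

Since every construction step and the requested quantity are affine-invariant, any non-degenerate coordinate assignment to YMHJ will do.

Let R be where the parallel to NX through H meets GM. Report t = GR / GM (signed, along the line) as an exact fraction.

t = 3/5

Set Y = (0, 0), M = (1, 0), H = (0, 1), J = (-3, 1); any affine frame gives the same invariant.
1. X is where the line through J parallel to YH meets line MH ⇒ X = (-3, 4)
2. G is the midpoint of YX ⇒ G = (-3/2, 2)
3. N is the midpoint of XJ ⇒ N = (-3, 5/2)
through H parallel to NX: direction (0, 3/2); meets GM at R = (0, 4/5)
R = G + t·(M−G) with t = 3/5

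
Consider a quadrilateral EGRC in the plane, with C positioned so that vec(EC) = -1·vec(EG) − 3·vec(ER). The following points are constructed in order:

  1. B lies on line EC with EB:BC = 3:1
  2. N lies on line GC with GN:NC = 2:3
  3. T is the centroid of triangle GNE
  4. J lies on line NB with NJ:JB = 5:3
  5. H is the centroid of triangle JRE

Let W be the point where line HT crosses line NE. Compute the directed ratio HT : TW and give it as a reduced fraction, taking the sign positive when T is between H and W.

HT:TW = -295/192

Work in coordinates with E = (0, 0), G = (1, 0), R = (0, 1), C = (-1, -3).
1. B lies on line EC with EB:BC = 3:1 ⇒ B = (-3/4, -9/4)
2. N lies on line GC with GN:NC = 2:3 ⇒ N = (1/5, -6/5)
3. T is the centroid of triangle GNE ⇒ T = (2/5, -2/5)
4. J lies on line NB with NJ:JB = 5:3 ⇒ J = (-63/160, -297/160)
5. H is the centroid of triangle JRE ⇒ H = (-21/160, -137/480)
line HT meets NE at W = (16/295, -96/295)
T = H + t·(W−H) with t = 295/103, so HT:TW = 295/103:-192/103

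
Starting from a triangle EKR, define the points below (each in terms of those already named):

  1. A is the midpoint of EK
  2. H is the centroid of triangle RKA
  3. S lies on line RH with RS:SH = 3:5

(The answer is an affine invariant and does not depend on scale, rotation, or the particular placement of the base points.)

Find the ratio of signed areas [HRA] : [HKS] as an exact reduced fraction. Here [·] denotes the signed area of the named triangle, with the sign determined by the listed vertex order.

Set E = (0, 0), K = (1, 0), R = (0, 1); any affine frame gives the same invariant.
1. A is the midpoint of EK ⇒ A = (1/2, 0)
2. H is the centroid of triangle RKA ⇒ H = (1/2, 1/3)
3. S lies on line RH with RS:SH = 3:5 ⇒ S = (3/16, 3/4)
2·[HRA] = 1/6, 2·[HKS] = 5/48
[HRA]:[HKS] = 1/6:5/48 = 8/5

[HRA]:[HKS] = 8/5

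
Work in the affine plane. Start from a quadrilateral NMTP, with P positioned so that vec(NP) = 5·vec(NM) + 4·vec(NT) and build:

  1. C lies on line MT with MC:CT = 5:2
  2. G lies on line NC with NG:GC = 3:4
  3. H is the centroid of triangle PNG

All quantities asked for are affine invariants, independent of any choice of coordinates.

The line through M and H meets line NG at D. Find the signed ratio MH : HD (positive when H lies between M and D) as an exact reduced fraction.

MH:HD = -2/17

Set N = (0, 0), M = (1, 0), T = (0, 1), P = (5, 4); any affine frame gives the same invariant.
1. C lies on line MT with MC:CT = 5:2 ⇒ C = (2/7, 5/7)
2. G lies on line NC with NG:GC = 3:4 ⇒ G = (6/49, 15/49)
3. H is the centroid of triangle PNG ⇒ H = (251/147, 211/147)
line MH meets NG at D = (-211/49, -1055/98)
H = M + t·(D−M) with t = -2/15, so MH:HD = -2/15:17/15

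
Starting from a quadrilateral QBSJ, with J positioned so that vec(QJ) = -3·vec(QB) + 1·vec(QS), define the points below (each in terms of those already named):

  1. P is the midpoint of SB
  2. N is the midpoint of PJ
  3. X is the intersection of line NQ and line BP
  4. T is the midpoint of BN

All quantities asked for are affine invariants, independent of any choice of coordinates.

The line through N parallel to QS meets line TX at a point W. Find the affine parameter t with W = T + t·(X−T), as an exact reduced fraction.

t = -3/7

Set Q = (0, 0), B = (1, 0), S = (0, 1), J = (-3, 1); any affine frame gives the same invariant.
1. P is the midpoint of SB ⇒ P = (1/2, 1/2)
2. N is the midpoint of PJ ⇒ N = (-5/4, 3/4)
3. X is the intersection of line NQ and line BP ⇒ X = (5/2, -3/2)
4. T is the midpoint of BN ⇒ T = (-1/8, 3/8)
through N parallel to QS: direction (0, 1); meets TX at W = (-5/4, 33/28)
W = T + t·(X−T) with t = -3/7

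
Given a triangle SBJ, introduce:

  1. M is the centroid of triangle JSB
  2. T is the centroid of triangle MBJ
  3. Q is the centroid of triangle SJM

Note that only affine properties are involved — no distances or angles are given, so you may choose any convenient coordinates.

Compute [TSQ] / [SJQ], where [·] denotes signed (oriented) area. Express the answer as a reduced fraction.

[TSQ]:[SJQ] = 4/3

Choose coordinates S = (0, 0), B = (1, 0), J = (0, 1).
1. M is the centroid of triangle JSB ⇒ M = (1/3, 1/3)
2. T is the centroid of triangle MBJ ⇒ T = (4/9, 4/9)
3. Q is the centroid of triangle SJM ⇒ Q = (1/9, 4/9)
2·[TSQ] = -4/27, 2·[SJQ] = -1/9
[TSQ]:[SJQ] = -4/27:-1/9 = 4/3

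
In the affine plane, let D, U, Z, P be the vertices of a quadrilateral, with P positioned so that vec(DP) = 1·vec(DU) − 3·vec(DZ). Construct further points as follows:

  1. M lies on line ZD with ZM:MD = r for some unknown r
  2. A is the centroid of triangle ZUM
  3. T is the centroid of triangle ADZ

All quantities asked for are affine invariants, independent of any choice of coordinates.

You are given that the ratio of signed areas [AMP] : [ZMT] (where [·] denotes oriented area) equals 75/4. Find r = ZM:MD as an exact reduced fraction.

r = 4/3

Choose coordinates D = (0, 0), U = (1, 0), Z = (0, 1), P = (1, -3).
1. With ZM:MD = r, write λ = r/(r+1) so M = Z + λ·(D−Z); M is affine-linear in λ
2. A is the centroid of triangle ZUM ⇒ A is an affine combination of earlier points and hence also affine-linear in λ
3. T is the centroid of triangle ADZ ⇒ T is an affine combination of earlier points and hence also affine-linear in λ
Every point depending on M is an affine combination of M and λ-independent points, so each such coordinate is linear in λ; the λ² term in each signed area is a multiple of (D−Z)×(D−Z) = 0, so 2·[AMP] and 2·[ZMT] are each linear in λ. Evaluating at λ=0 and λ=1:
  2·[AMP] = 1/3·λ + 1,   2·[ZMT] = 1/9·λ
So [AMP]:[ZMT] = (1/3·λ + 1) / (1/9·λ). Setting this equal to 75/4:
  1/3·λ + 1 = 75/4·(1/9·λ)  ⇒  λ = 4/7
Then r = λ/(1−λ) = (4/7)/(3/7) = 4/3. Check: with r = 4/3, M = (0, 3/7) and [AMP]:[ZMT] = 75/4 as required.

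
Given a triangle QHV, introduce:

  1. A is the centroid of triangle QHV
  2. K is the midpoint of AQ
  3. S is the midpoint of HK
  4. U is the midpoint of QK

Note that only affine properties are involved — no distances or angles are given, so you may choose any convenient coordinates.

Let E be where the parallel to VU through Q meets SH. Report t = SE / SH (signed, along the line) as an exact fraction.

t = -13/9

Set Q = (0, 0), H = (1, 0), V = (0, 1); any affine frame gives the same invariant.
1. A is the centroid of triangle QHV ⇒ A = (1/3, 1/3)
2. K is the midpoint of AQ ⇒ K = (1/6, 1/6)
3. S is the midpoint of HK ⇒ S = (7/12, 1/12)
4. U is the midpoint of QK ⇒ U = (1/12, 1/12)
through Q parallel to VU: direction (1/12, -11/12); meets SH at E = (-1/54, 11/54)
E = S + t·(H−S) with t = -13/9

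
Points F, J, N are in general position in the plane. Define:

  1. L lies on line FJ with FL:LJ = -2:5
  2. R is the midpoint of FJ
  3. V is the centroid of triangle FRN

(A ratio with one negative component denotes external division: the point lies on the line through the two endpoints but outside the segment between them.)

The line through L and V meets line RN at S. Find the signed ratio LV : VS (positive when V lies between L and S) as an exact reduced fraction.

Assign F = (0, 0), J = (1, 0), N = (0, 1) — the answer is frame-independent, so this choice is without loss of generality.
1. L lies on line FJ with FL:LJ = -2:5 ⇒ L = (-2/3, 0)
2. R is the midpoint of FJ ⇒ R = (1/2, 0)
3. V is the centroid of triangle FRN ⇒ V = (1/6, 1/3)
line LV meets RN at S = (11/36, 7/18)
V = L + t·(S−L) with t = 6/7, so LV:VS = 6/7:1/7

LV:VS = 6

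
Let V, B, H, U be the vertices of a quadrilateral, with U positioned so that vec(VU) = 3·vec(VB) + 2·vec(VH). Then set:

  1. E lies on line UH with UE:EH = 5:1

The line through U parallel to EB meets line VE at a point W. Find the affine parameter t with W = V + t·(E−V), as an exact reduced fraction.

Work in coordinates with V = (0, 0), B = (1, 0), H = (0, 1), U = (3, 2).
1. E lies on line UH with UE:EH = 5:1 ⇒ E = (1/2, 7/6)
through U parallel to EB: direction (1/2, -7/6); meets VE at W = (27/14, 9/2)
W = V + t·(E−V) with t = 27/7

t = 27/7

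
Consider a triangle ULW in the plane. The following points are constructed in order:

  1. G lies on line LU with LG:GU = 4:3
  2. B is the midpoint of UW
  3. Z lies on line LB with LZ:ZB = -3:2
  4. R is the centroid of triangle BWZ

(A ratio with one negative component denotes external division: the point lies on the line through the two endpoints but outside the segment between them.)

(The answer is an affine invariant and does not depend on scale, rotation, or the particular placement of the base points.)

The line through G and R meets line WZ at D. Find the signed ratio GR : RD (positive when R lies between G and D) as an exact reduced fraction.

Assign U = (0, 0), L = (1, 0), W = (0, 1) — the answer is frame-independent, so this choice is without loss of generality.
1. G lies on line LU with LG:GU = 4:3 ⇒ G = (3/7, 0)
2. B is the midpoint of UW ⇒ B = (0, 1/2)
3. Z lies on line LB with LZ:ZB = -3:2 ⇒ Z = (-2, 3/2)
4. R is the centroid of triangle BWZ ⇒ R = (-2/3, 1)
line GR meets WZ at D = (-56/61, 75/61)
R = G + t·(D−G) with t = 61/75, so GR:RD = 61/75:14/75

GR:RD = 61/14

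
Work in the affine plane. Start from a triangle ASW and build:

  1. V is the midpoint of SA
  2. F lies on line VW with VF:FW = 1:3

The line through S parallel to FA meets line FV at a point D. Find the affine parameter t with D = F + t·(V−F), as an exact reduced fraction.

t = 2

Set A = (0, 0), S = (1, 0), W = (0, 1); any affine frame gives the same invariant.
1. V is the midpoint of SA ⇒ V = (1/2, 0)
2. F lies on line VW with VF:FW = 1:3 ⇒ F = (3/8, 1/4)
through S parallel to FA: direction (-3/8, -1/4); meets FV at D = (5/8, -1/4)
D = F + t·(V−F) with t = 2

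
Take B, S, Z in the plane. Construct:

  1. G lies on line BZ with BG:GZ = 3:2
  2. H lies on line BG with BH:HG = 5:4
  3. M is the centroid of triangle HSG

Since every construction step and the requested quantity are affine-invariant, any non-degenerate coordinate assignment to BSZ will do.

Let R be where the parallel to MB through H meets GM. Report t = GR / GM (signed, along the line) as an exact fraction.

Choose coordinates B = (0, 0), S = (1, 0), Z = (0, 1).
1. G lies on line BZ with BG:GZ = 3:2 ⇒ G = (0, 3/5)
2. H lies on line BG with BH:HG = 5:4 ⇒ H = (0, 1/3)
3. M is the centroid of triangle HSG ⇒ M = (1/3, 14/45)
through H parallel to MB: direction (-1/3, -14/45); meets GM at R = (4/27, 191/405)
R = G + t·(M−G) with t = 4/9

t = 4/9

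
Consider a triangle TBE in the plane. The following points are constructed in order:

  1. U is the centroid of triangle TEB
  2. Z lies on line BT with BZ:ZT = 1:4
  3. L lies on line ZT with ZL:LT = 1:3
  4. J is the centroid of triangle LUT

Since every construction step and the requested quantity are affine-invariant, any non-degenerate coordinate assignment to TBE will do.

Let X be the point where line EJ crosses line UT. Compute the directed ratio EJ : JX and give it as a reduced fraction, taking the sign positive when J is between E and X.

Choose coordinates T = (0, 0), B = (1, 0), E = (0, 1).
1. U is the centroid of triangle TEB ⇒ U = (1/3, 1/3)
2. Z lies on line BT with BZ:ZT = 1:4 ⇒ Z = (4/5, 0)
3. L lies on line ZT with ZL:LT = 1:3 ⇒ L = (3/5, 0)
4. J is the centroid of triangle LUT ⇒ J = (14/45, 1/9)
line EJ meets UT at X = (7/27, 7/27)
J = E + t·(X−E) with t = 6/5, so EJ:JX = 6/5:-1/5

EJ:JX = -6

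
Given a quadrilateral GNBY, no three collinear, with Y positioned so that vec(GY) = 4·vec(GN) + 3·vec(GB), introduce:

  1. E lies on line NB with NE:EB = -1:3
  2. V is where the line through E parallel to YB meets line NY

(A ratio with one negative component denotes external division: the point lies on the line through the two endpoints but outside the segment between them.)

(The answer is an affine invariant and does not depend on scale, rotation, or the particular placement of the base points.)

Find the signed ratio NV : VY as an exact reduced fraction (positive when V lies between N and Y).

NV:VY = -1/3

Work in coordinates with G = (0, 0), N = (1, 0), B = (0, 1), Y = (4, 3).
1. E lies on line NB with NE:EB = -1:3 ⇒ E = (3/2, -1/2)
2. V is where the line through E parallel to YB meets line NY ⇒ V = (-1/2, -3/2)
V = N + t·(Y−N) with t = -1/2, so NV:VY = t:(1−t) = -1/2:3/2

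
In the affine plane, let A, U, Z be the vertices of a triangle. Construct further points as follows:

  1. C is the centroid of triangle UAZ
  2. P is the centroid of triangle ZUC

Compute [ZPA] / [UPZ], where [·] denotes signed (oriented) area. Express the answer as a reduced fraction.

[ZPA]:[UPZ] = 4

Choose coordinates A = (0, 0), U = (1, 0), Z = (0, 1).
1. C is the centroid of triangle UAZ ⇒ C = (1/3, 1/3)
2. P is the centroid of triangle ZUC ⇒ P = (4/9, 4/9)
2·[ZPA] = -4/9, 2·[UPZ] = -1/9
[ZPA]:[UPZ] = -4/9:-1/9 = 4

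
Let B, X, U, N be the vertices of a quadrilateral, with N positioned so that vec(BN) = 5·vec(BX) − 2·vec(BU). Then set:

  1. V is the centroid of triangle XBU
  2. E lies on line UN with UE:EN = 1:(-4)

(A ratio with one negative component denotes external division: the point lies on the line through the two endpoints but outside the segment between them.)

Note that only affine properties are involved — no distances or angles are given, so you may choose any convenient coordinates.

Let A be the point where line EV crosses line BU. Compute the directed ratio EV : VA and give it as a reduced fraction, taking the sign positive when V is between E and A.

EV:VA = -6

Assign B = (0, 0), X = (1, 0), U = (0, 1), N = (5, -2) — the answer is frame-independent, so this choice is without loss of generality.
1. V is the centroid of triangle XBU ⇒ V = (1/3, 1/3)
2. E lies on line UN with UE:EN = 1:(-4) ⇒ E = (-5/3, 2)
line EV meets BU at A = (0, 11/18)
V = E + t·(A−E) with t = 6/5, so EV:VA = 6/5:-1/5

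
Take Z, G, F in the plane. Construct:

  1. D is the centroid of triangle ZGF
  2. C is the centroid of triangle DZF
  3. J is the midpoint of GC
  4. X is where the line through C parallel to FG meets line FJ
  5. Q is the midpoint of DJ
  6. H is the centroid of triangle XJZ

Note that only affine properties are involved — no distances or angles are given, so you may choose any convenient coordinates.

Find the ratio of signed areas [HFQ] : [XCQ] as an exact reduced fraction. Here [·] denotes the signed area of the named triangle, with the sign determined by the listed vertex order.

Assign Z = (0, 0), G = (1, 0), F = (0, 1) — the answer is frame-independent, so this choice is without loss of generality.
1. D is the centroid of triangle ZGF ⇒ D = (1/3, 1/3)
2. C is the centroid of triangle DZF ⇒ C = (1/9, 4/9)
3. J is the midpoint of GC ⇒ J = (5/9, 2/9)
4. X is where the line through C parallel to FG meets line FJ ⇒ X = (10/9, -5/9)
5. Q is the midpoint of DJ ⇒ Q = (4/9, 5/18)
6. H is the centroid of triangle XJZ ⇒ H = (5/9, -1/9)
2·[HFQ] = -5/54, 2·[XCQ] = -1/6
[HFQ]:[XCQ] = -5/54:-1/6 = 5/9

[HFQ]:[XCQ] = 5/9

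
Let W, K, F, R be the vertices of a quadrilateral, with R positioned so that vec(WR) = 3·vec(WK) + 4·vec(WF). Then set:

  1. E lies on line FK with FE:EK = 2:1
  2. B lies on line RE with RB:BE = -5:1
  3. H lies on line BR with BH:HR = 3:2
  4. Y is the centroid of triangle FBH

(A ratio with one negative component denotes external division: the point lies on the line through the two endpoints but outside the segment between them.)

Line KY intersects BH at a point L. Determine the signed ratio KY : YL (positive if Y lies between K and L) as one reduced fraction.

Assign W = (0, 0), K = (1, 0), F = (0, 1), R = (3, 4) — the answer is frame-independent, so this choice is without loss of generality.
1. E lies on line FK with FE:EK = 2:1 ⇒ E = (2/3, 1/3)
2. B lies on line RE with RB:BE = -5:1 ⇒ B = (1/12, -7/12)
3. H lies on line BR with BH:HR = 3:2 ⇒ H = (11/6, 13/6)
4. Y is the centroid of triangle FBH ⇒ Y = (23/36, 31/36)
line KY meets BH at L = (47/60, 31/60)
Y = K + t·(L−K) with t = 5/3, so KY:YL = 5/3:-2/3

KY:YL = -5/2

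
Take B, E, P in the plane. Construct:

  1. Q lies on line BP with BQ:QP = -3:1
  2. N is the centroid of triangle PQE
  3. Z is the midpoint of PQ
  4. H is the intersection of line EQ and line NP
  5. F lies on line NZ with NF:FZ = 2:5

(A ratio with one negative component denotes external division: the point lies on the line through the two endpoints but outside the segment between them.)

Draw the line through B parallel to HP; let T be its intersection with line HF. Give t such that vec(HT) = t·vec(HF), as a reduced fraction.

t = -14

Set B = (0, 0), E = (1, 0), P = (0, 1); any affine frame gives the same invariant.
1. Q lies on line BP with BQ:QP = -3:1 ⇒ Q = (0, 3/2)
2. N is the centroid of triangle PQE ⇒ N = (1/3, 5/6)
3. Z is the midpoint of PQ ⇒ Z = (0, 5/4)
4. H is the intersection of line EQ and line NP ⇒ H = (1/2, 3/4)
5. F lies on line NZ with NF:FZ = 2:5 ⇒ F = (5/21, 20/21)
through B parallel to HP: direction (-1/2, 1/4); meets HF at T = (25/6, -25/12)
T = H + t·(F−H) with t = -14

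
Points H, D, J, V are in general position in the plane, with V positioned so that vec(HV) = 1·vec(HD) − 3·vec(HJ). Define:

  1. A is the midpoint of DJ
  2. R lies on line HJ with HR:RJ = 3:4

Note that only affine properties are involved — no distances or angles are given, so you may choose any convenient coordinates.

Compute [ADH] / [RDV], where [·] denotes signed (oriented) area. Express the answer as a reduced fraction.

[ADH]:[RDV] = 1/6

Assign H = (0, 0), D = (1, 0), J = (0, 1), V = (1, -3) — the answer is frame-independent, so this choice is without loss of generality.
1. A is the midpoint of DJ ⇒ A = (1/2, 1/2)
2. R lies on line HJ with HR:RJ = 3:4 ⇒ R = (0, 3/7)
2·[ADH] = -1/2, 2·[RDV] = -3
[ADH]:[RDV] = -1/2:-3 = 1/6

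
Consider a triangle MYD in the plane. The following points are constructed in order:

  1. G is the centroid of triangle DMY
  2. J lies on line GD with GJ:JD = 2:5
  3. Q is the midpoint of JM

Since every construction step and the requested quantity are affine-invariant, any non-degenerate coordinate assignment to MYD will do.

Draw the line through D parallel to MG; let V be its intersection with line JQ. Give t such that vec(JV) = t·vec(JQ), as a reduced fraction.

t = -5

Work in coordinates with M = (0, 0), Y = (1, 0), D = (0, 1).
1. G is the centroid of triangle DMY ⇒ G = (1/3, 1/3)
2. J lies on line GD with GJ:JD = 2:5 ⇒ J = (5/21, 11/21)
3. Q is the midpoint of JM ⇒ Q = (5/42, 11/42)
through D parallel to MG: direction (1/3, 1/3); meets JQ at V = (5/6, 11/6)
V = J + t·(Q−J) with t = -5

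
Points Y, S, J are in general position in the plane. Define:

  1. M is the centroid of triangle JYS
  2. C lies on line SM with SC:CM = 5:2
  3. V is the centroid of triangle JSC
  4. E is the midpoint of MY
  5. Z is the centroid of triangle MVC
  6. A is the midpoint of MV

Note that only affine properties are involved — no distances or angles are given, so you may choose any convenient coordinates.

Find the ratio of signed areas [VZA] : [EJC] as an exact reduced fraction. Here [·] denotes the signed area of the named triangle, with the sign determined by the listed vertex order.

[VZA]:[EJC] = 2/117

Set Y = (0, 0), S = (1, 0), J = (0, 1); any affine frame gives the same invariant.
1. M is the centroid of triangle JYS ⇒ M = (1/3, 1/3)
2. C lies on line SM with SC:CM = 5:2 ⇒ C = (11/21, 5/21)
3. V is the centroid of triangle JSC ⇒ V = (32/63, 26/63)
4. E is the midpoint of MY ⇒ E = (1/6, 1/6)
5. Z is the centroid of triangle MVC ⇒ Z = (86/189, 62/189)
6. A is the midpoint of MV ⇒ A = (53/126, 47/126)
2·[VZA] = -1/189, 2·[EJC] = -13/42
[VZA]:[EJC] = -1/189:-13/42 = 2/117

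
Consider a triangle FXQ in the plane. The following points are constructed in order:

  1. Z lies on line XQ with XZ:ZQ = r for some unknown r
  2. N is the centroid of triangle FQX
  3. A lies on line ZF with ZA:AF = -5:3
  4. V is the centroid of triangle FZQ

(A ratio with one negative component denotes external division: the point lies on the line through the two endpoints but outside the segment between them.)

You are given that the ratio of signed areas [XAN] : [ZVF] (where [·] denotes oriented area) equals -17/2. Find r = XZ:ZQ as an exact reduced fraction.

r = 3/2

Assign F = (0, 0), X = (1, 0), Q = (0, 1) — the answer is frame-independent, so this choice is without loss of generality.
1. With XZ:ZQ = r, write λ = r/(r+1) so Z = X + λ·(Q−X); Z is affine-linear in λ
2. N is the centroid of triangle FQX ⇒ N = (1/3, 1/3)
3. A lies on line ZF with ZA:AF = -5:3 ⇒ A is an affine combination of earlier points and hence also affine-linear in λ
4. V is the centroid of triangle FZQ ⇒ V is an affine combination of earlier points and hence also affine-linear in λ
Every point depending on Z is an affine combination of Z and λ-independent points, so each such coordinate is linear in λ; the λ² term in each signed area is a multiple of (Q−X)×(Q−X) = 0, so 2·[XAN] and 2·[ZVF] are each linear in λ. Evaluating at λ=0 and λ=1:
  2·[XAN] = -1/2·λ − 5/6,   2·[ZVF] = -1/3·λ + 1/3
So [XAN]:[ZVF] = (-1/2·λ − 5/6) / (-1/3·λ + 1/3). Setting this equal to -17/2:
  -1/2·λ − 5/6 = -17/2·(-1/3·λ + 1/3)  ⇒  λ = 3/5
Then r = λ/(1−λ) = (3/5)/(2/5) = 3/2. Check: with r = 3/2, Z = (2/5, 3/5) and [XAN]:[ZVF] = -17/2 as required.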